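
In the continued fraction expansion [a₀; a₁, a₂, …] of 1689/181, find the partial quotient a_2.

1689 = 9·181 + 60, so a_0 = 9
181 = 3·60 + 1, so a_1 = 3
60 = 60·1 + 0, so a_2 = 60

60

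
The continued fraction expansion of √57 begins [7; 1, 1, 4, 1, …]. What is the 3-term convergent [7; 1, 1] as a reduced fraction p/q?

15/2

Compute successive convergents:
a_0 = 7: 7/1
a_1 = 1: 8/1
a_2 = 1: 15/2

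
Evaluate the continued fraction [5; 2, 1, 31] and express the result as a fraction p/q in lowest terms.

a_0 = 5: 5/1
a_1 = 2: 11/2
a_2 = 1: 16/3
a_3 = 31: 507/95

507/95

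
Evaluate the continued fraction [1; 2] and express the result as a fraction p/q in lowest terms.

Collapse the nested fraction from the inside out:
Start with 2.
1 + 1/(2/1) = 1 + 1/2 = 3/2

3/2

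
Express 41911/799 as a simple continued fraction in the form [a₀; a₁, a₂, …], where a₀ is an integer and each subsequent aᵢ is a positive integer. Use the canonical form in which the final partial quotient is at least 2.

Run the Euclidean algorithm, recording each quotient:
41911 = 52·799 + 363, so a_0 = 52
799 = 2·363 + 73, so a_1 = 2
363 = 4·73 + 71, so a_2 = 4
73 = 1·71 + 2, so a_3 = 1
71 = 35·2 + 1, so a_4 = 35
2 = 2·1 + 0, so a_5 = 2

[52; 2, 4, 1, 35, 2]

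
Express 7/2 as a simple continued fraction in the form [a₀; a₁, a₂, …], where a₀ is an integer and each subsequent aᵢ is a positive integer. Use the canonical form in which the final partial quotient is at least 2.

Repeatedly divide and take the remainder:
7 = 3·2 + 1, so a_0 = 3
2 = 2·1 + 0, so a_1 = 2

[3; 2]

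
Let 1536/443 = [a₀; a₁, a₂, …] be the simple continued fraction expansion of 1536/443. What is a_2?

7

Repeatedly divide and take the remainder:
⌊1536/443⌋ = 3, remainder 207
⌊443/207⌋ = 2, remainder 29
⌊207/29⌋ = 7, remainder 4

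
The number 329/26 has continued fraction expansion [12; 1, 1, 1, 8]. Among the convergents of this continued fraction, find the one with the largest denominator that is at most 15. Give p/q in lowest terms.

a_0 = 12: 12/1  (≤ bound)
a_1 = 1: 13/1  (≤ bound)
a_2 = 1: 25/2  (≤ bound)
a_3 = 1: 38/3  (≤ bound)
a_4 = 8: 329/26  (> 15, stop)

38/3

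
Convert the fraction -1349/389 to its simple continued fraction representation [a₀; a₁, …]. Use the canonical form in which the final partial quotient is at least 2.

⌊-1349/389⌋ = -4, remainder 207
⌊389/207⌋ = 1, remainder 182
⌊207/182⌋ = 1, remainder 25
⌊182/25⌋ = 7, remainder 7
⌊25/7⌋ = 3, remainder 4
⌊7/4⌋ = 1, remainder 3
⌊4/3⌋ = 1, remainder 1
⌊3/1⌋ = 3, remainder 0

[-4; 1, 1, 7, 3, 1, 1, 3]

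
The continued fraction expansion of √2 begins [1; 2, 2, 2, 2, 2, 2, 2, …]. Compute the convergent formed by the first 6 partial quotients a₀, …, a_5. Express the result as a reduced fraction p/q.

a_0 = 1: 1/1
a_1 = 2: 3/2
a_2 = 2: 7/5
a_3 = 2: 17/12
a_4 = 2: 41/29
a_5 = 2: 99/70

99/70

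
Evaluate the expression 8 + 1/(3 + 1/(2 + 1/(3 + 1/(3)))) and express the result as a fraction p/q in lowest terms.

Start with 3.
3 + 1/(3/1) = 3 + 1/3 = 10/3
2 + 1/(10/3) = 2 + 3/10 = 23/10
3 + 1/(23/10) = 3 + 10/23 = 79/23
8 + 1/(79/23) = 8 + 23/79 = 655/79

655/79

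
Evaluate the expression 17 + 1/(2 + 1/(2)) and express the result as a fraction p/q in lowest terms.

a_0 = 17: 17/1
a_1 = 2: 35/2
a_2 = 2: 87/5

87/5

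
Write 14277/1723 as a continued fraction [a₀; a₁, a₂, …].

Repeatedly divide and take the remainder:
14277 ÷ 1723 → quotient 8, remainder 493
1723 ÷ 493 → quotient 3, remainder 244
493 ÷ 244 → quotient 2, remainder 5
244 ÷ 5 → quotient 48, remainder 4
5 ÷ 4 → quotient 1, remainder 1
4 ÷ 1 → quotient 4, remainder 0

[8; 3, 2, 48, 1, 4]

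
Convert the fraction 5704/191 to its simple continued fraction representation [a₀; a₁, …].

[29; 1, 6, 2, 1, 8]

Apply division with remainder until the remainder is 0:
5704 = 29·191 + 165, so a_0 = 29
191 = 1·165 + 26, so a_1 = 1
165 = 6·26 + 9, so a_2 = 6
26 = 2·9 + 8, so a_3 = 2
9 = 1·8 + 1, so a_4 = 1
8 = 8·1 + 0, so a_5 = 8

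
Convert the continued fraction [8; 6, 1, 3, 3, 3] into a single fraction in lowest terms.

2371/291

Starting at the tail and folding back:
Start with 3.
3 + 1/(3/1) = 3 + 1/3 = 10/3
3 + 1/(10/3) = 3 + 3/10 = 33/10
1 + 1/(33/10) = 1 + 10/33 = 43/33
6 + 1/(43/33) = 6 + 33/43 = 291/43
8 + 1/(291/43) = 8 + 43/291 = 2371/291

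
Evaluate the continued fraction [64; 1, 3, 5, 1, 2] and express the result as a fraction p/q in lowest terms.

4598/71

a_0 = 64: 64/1
a_1 = 1: 65/1
a_2 = 3: 259/4
a_3 = 5: 1360/21
a_4 = 1: 1619/25
a_5 = 2: 4598/71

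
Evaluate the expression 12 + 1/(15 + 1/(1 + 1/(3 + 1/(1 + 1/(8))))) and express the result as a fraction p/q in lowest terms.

8384/695

Start with 8.
1 + 1/(8/1) = 1 + 1/8 = 9/8
3 + 1/(9/8) = 3 + 8/9 = 35/9
1 + 1/(35/9) = 1 + 9/35 = 44/35
15 + 1/(44/35) = 15 + 35/44 = 695/44
12 + 1/(695/44) = 12 + 44/695 = 8384/695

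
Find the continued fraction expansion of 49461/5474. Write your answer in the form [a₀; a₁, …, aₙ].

⌊49461/5474⌋ = 9, remainder 195
⌊5474/195⌋ = 28, remainder 14
⌊195/14⌋ = 13, remainder 13
⌊14/13⌋ = 1, remainder 1
⌊13/1⌋ = 13, remainder 0

[9; 28, 13, 1, 13]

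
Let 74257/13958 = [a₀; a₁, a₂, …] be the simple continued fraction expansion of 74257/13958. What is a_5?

74257 = 5·13958 + 4467, so a_0 = 5
13958 = 3·4467 + 557, so a_1 = 3
4467 = 8·557 + 11, so a_2 = 8
557 = 50·11 + 7, so a_3 = 50
11 = 1·7 + 4, so a_4 = 1
7 = 1·4 + 3, so a_5 = 1

1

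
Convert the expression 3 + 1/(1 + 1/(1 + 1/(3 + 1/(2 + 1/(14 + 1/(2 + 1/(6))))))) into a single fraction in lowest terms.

11041/3099

Start with 6.
2 + 1/(6/1) = 2 + 1/6 = 13/6
14 + 1/(13/6) = 14 + 6/13 = 188/13
2 + 1/(188/13) = 2 + 13/188 = 389/188
3 + 1/(389/188) = 3 + 188/389 = 1355/389
1 + 1/(1355/389) = 1 + 389/1355 = 1744/1355
1 + 1/(1744/1355) = 1 + 1355/1744 = 3099/1744
3 + 1/(3099/1744) = 3 + 1744/3099 = 11041/3099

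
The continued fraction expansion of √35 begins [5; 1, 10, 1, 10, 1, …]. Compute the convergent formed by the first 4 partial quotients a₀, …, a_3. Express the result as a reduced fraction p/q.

71/12

Start with 1.
10 + 1/(1/1) = 10 + 1/1 = 11/1
1 + 1/(11/1) = 1 + 1/11 = 12/11
5 + 1/(12/11) = 5 + 11/12 = 71/12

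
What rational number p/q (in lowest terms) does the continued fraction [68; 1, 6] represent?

Build up convergents one term at a time:
a_0 = 68: 68/1
a_1 = 1: 69/1
a_2 = 6: 482/7

482/7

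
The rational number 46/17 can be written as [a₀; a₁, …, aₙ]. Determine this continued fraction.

[2; 1, 2, 2, 2]

46 ÷ 17 → quotient 2, remainder 12
17 ÷ 12 → quotient 1, remainder 5
12 ÷ 5 → quotient 2, remainder 2
5 ÷ 2 → quotient 2, remainder 1
2 ÷ 1 → quotient 2, remainder 0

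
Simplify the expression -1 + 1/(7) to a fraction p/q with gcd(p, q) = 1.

Start with 7.
-1 + 1/(7/1) = -1 + 1/7 = -6/7

-6/7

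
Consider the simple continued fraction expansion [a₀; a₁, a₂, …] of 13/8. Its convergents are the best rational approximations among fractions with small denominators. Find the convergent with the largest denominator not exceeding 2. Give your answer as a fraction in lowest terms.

List convergents until the denominator exceeds the bound:
a_0 = 1: 1/1  (≤ bound)
a_1 = 1: 2/1  (≤ bound)
a_2 = 1: 3/2  (≤ bound)
a_3 = 1: 5/3  (> 2, stop)

3/2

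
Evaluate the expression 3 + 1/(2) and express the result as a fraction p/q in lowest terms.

a_0 = 3: 3/1
a_1 = 2: 7/2

7/2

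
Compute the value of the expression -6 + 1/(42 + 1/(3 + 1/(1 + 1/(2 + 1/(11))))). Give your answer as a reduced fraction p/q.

-31579/5284

Start with 11.
2 + 1/(11/1) = 2 + 1/11 = 23/11
1 + 1/(23/11) = 1 + 11/23 = 34/23
3 + 1/(34/23) = 3 + 23/34 = 125/34
42 + 1/(125/34) = 42 + 34/125 = 5284/125
-6 + 1/(5284/125) = -6 + 125/5284 = -31579/5284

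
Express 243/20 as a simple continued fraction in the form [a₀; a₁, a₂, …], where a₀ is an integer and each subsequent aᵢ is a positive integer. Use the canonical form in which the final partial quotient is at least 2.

⌊243/20⌋ = 12, remainder 3
⌊20/3⌋ = 6, remainder 2
⌊3/2⌋ = 1, remainder 1
⌊2/1⌋ = 2, remainder 0

[12; 6, 1, 2]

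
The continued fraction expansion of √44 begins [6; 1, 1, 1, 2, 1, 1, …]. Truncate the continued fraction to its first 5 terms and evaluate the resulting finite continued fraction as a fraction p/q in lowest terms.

53/8

Work from the innermost term outward:
Start with 2.
1 + 1/(2/1) = 1 + 1/2 = 3/2
1 + 1/(3/2) = 1 + 2/3 = 5/3
1 + 1/(5/3) = 1 + 3/5 = 8/5
6 + 1/(8/5) = 6 + 5/8 = 53/8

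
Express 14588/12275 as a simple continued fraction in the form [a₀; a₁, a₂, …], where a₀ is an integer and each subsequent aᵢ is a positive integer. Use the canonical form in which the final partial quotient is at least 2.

Repeatedly divide and take the remainder:
⌊14588/12275⌋ = 1, remainder 2313
⌊12275/2313⌋ = 5, remainder 710
⌊2313/710⌋ = 3, remainder 183
⌊710/183⌋ = 3, remainder 161
⌊183/161⌋ = 1, remainder 22
⌊161/22⌋ = 7, remainder 7
⌊22/7⌋ = 3, remainder 1
⌊7/1⌋ = 7, remainder 0

[1; 5, 3, 3, 1, 7, 3, 7]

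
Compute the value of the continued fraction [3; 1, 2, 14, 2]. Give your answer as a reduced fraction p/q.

327/89

Start with 2.
14 + 1/(2/1) = 14 + 1/2 = 29/2
2 + 1/(29/2) = 2 + 2/29 = 60/29
1 + 1/(60/29) = 1 + 29/60 = 89/60
3 + 1/(89/60) = 3 + 60/89 = 327/89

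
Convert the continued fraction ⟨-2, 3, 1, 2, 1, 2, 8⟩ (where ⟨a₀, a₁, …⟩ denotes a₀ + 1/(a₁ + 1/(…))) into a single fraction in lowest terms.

a_0 = -2: -2/1
a_1 = 3: -5/3
a_2 = 1: -7/4
a_3 = 2: -19/11
a_4 = 1: -26/15
a_5 = 2: -71/41
a_6 = 8: -594/343

-594/343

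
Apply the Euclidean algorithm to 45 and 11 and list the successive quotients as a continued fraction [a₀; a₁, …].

[4; 11]

Run the Euclidean algorithm, recording each quotient:
45 ÷ 11 → quotient 4, remainder 1
11 ÷ 1 → quotient 11, remainder 0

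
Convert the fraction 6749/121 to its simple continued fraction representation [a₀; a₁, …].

[55; 1, 3, 2, 13]

Apply division with remainder until the remainder is 0:
6749 ÷ 121 → quotient 55, remainder 94
121 ÷ 94 → quotient 1, remainder 27
94 ÷ 27 → quotient 3, remainder 13
27 ÷ 13 → quotient 2, remainder 1
13 ÷ 1 → quotient 13, remainder 0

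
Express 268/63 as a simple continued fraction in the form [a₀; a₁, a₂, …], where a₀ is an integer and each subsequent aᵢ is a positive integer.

⌊268/63⌋ = 4, remainder 16
⌊63/16⌋ = 3, remainder 15
⌊16/15⌋ = 1, remainder 1
⌊15/1⌋ = 15, remainder 0

[4; 3, 1, 15]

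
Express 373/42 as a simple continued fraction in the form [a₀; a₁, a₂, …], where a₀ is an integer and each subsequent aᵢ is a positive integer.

Repeatedly divide and take the remainder:
373 ÷ 42 → quotient 8, remainder 37
42 ÷ 37 → quotient 1, remainder 5
37 ÷ 5 → quotient 7, remainder 2
5 ÷ 2 → quotient 2, remainder 1
2 ÷ 1 → quotient 2, remainder 0

[8; 1, 7, 2, 2]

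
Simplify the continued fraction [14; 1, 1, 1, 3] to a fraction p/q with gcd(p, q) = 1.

161/11

Collapse the nested fraction from the inside out:
Start with 3.
1 + 1/(3/1) = 1 + 1/3 = 4/3
1 + 1/(4/3) = 1 + 3/4 = 7/4
1 + 1/(7/4) = 1 + 4/7 = 11/7
14 + 1/(11/7) = 14 + 7/11 = 161/11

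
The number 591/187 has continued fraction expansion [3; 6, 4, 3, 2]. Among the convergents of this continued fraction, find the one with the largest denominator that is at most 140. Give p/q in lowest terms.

List convergents until the denominator exceeds the bound:
a_0 = 3: 3/1  (≤ bound)
a_1 = 6: 19/6  (≤ bound)
a_2 = 4: 79/25  (≤ bound)
a_3 = 3: 256/81  (≤ bound)
a_4 = 2: 591/187  (> 140, stop)

256/81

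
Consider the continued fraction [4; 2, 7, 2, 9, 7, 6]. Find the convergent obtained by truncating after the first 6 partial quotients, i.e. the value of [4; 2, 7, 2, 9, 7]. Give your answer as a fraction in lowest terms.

Start with 7.
9 + 1/(7/1) = 9 + 1/7 = 64/7
2 + 1/(64/7) = 2 + 7/64 = 135/64
7 + 1/(135/64) = 7 + 64/135 = 1009/135
2 + 1/(1009/135) = 2 + 135/1009 = 2153/1009
4 + 1/(2153/1009) = 4 + 1009/2153 = 9621/2153

9621/2153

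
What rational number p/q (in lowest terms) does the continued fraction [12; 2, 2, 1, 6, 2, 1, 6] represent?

12289/989

Start with 6.
1 + 1/(6/1) = 1 + 1/6 = 7/6
2 + 1/(7/6) = 2 + 6/7 = 20/7
6 + 1/(20/7) = 6 + 7/20 = 127/20
1 + 1/(127/20) = 1 + 20/127 = 147/127
2 + 1/(147/127) = 2 + 127/147 = 421/147
2 + 1/(421/147) = 2 + 147/421 = 989/421
12 + 1/(989/421) = 12 + 421/989 = 12289/989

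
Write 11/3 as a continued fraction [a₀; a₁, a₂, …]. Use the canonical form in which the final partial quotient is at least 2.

11 ÷ 3 → quotient 3, remainder 2
3 ÷ 2 → quotient 1, remainder 1
2 ÷ 1 → quotient 2, remainder 0

[3; 1, 2]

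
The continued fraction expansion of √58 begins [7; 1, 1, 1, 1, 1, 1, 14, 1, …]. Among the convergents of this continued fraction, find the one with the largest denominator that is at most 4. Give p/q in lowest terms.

23/3

a_0 = 7: 7/1  (≤ bound)
a_1 = 1: 8/1  (≤ bound)
a_2 = 1: 15/2  (≤ bound)
a_3 = 1: 23/3  (≤ bound)
a_4 = 1: 38/5  (> 4, stop)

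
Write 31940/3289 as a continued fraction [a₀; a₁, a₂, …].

31940 ÷ 3289 → quotient 9, remainder 2339
3289 ÷ 2339 → quotient 1, remainder 950
2339 ÷ 950 → quotient 2, remainder 439
950 ÷ 439 → quotient 2, remainder 72
439 ÷ 72 → quotient 6, remainder 7
72 ÷ 7 → quotient 10, remainder 2
7 ÷ 2 → quotient 3, remainder 1
2 ÷ 1 → quotient 2, remainder 0

[9; 1, 2, 2, 6, 10, 3, 2]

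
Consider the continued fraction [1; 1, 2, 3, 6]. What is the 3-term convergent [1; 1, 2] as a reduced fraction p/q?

5/3

Start with 2.
1 + 1/(2/1) = 1 + 1/2 = 3/2
1 + 1/(3/2) = 1 + 2/3 = 5/3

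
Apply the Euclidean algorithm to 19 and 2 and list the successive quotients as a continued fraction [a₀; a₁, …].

19 = 9·2 + 1, so a_0 = 9
2 = 2·1 + 0, so a_1 = 2

[9; 2]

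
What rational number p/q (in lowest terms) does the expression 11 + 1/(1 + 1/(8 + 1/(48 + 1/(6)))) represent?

30995/2607

Compute successive convergents:
a_0 = 11: 11/1
a_1 = 1: 12/1
a_2 = 8: 107/9
a_3 = 48: 5148/433
a_4 = 6: 30995/2607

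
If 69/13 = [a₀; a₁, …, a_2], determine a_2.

4

69 ÷ 13 → quotient 5, remainder 4
13 ÷ 4 → quotient 3, remainder 1
4 ÷ 1 → quotient 4, remainder 0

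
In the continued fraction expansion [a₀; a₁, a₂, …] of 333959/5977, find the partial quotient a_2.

Repeatedly divide and take the remainder:
333959 = 55·5977 + 5224, so a_0 = 55
5977 = 1·5224 + 753, so a_1 = 1
5224 = 6·753 + 706, so a_2 = 6

6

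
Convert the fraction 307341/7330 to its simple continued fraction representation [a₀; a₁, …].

⌊307341/7330⌋ = 41, remainder 6811
⌊7330/6811⌋ = 1, remainder 519
⌊6811/519⌋ = 13, remainder 64
⌊519/64⌋ = 8, remainder 7
⌊64/7⌋ = 9, remainder 1
⌊7/1⌋ = 7, remainder 0

[41; 1, 13, 8, 9, 7]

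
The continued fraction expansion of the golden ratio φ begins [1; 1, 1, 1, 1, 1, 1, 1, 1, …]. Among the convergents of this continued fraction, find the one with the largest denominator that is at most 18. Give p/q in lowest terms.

21/13

a_0 = 1: 1/1  (≤ bound)
a_1 = 1: 2/1  (≤ bound)
a_2 = 1: 3/2  (≤ bound)
a_3 = 1: 5/3  (≤ bound)
a_4 = 1: 8/5  (≤ bound)
a_5 = 1: 13/8  (≤ bound)
a_6 = 1: 21/13  (≤ bound)
a_7 = 1: 34/21  (> 18, stop)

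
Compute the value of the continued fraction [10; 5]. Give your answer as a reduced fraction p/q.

Start with 5.
10 + 1/(5/1) = 10 + 1/5 = 51/5

51/5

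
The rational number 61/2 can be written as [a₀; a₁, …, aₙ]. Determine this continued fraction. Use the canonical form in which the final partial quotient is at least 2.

⌊61/2⌋ = 30, remainder 1
⌊2/1⌋ = 2, remainder 0

[30; 2]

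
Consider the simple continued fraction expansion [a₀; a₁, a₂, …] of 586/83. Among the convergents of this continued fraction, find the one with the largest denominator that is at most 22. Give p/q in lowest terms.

List convergents until the denominator exceeds the bound:
a_0 = 7: 7/1  (≤ bound)
a_1 = 16: 113/16  (≤ bound)
a_2 = 1: 120/17  (≤ bound)
a_3 = 1: 233/33  (> 22, stop)

120/17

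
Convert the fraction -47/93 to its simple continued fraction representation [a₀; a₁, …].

⌊-47/93⌋ = -1, remainder 46
⌊93/46⌋ = 2, remainder 1
⌊46/1⌋ = 46, remainder 0

[-1; 2, 46]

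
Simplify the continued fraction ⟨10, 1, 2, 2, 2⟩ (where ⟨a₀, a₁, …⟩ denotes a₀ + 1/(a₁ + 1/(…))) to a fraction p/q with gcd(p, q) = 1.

a_0 = 10: 10/1
a_1 = 1: 11/1
a_2 = 2: 32/3
a_3 = 2: 75/7
a_4 = 2: 182/17

182/17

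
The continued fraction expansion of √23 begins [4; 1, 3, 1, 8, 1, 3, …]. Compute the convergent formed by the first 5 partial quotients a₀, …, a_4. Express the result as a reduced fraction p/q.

211/44

a_0 = 4: 4/1
a_1 = 1: 5/1
a_2 = 3: 19/4
a_3 = 1: 24/5
a_4 = 8: 211/44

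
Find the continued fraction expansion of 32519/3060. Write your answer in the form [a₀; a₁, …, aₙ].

[10; 1, 1, 1, 2, 6, 1, 51]

Apply division with remainder until the remainder is 0:
⌊32519/3060⌋ = 10, remainder 1919
⌊3060/1919⌋ = 1, remainder 1141
⌊1919/1141⌋ = 1, remainder 778
⌊1141/778⌋ = 1, remainder 363
⌊778/363⌋ = 2, remainder 52
⌊363/52⌋ = 6, remainder 51
⌊52/51⌋ = 1, remainder 1
⌊51/1⌋ = 51, remainder 0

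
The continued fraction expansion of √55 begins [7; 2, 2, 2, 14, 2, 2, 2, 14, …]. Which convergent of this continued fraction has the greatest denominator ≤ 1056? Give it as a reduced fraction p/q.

a_0 = 7: 7/1  (≤ bound)
a_1 = 2: 15/2  (≤ bound)
a_2 = 2: 37/5  (≤ bound)
a_3 = 2: 89/12  (≤ bound)
a_4 = 14: 1283/173  (≤ bound)
a_5 = 2: 2655/358  (≤ bound)
a_6 = 2: 6593/889  (≤ bound)
a_7 = 2: 15841/2136  (> 1056, stop)

6593/889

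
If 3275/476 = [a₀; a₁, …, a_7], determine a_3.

2

3275 = 6·476 + 419, so a_0 = 6
476 = 1·419 + 57, so a_1 = 1
419 = 7·57 + 20, so a_2 = 7
57 = 2·20 + 17, so a_3 = 2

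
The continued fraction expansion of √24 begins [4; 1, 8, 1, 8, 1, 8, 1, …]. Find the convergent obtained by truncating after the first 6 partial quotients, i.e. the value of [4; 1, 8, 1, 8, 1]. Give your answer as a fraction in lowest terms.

Start with 1.
8 + 1/(1/1) = 8 + 1/1 = 9/1
1 + 1/(9/1) = 1 + 1/9 = 10/9
8 + 1/(10/9) = 8 + 9/10 = 89/10
1 + 1/(89/10) = 1 + 10/89 = 99/89
4 + 1/(99/89) = 4 + 89/99 = 485/99

485/99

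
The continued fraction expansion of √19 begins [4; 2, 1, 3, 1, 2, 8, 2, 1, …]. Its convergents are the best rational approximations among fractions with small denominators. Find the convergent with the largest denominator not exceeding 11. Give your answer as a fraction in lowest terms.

48/11

List convergents until the denominator exceeds the bound:
a_0 = 4: 4/1  (≤ bound)
a_1 = 2: 9/2  (≤ bound)
a_2 = 1: 13/3  (≤ bound)
a_3 = 3: 48/11  (≤ bound)
a_4 = 1: 61/14  (> 11, stop)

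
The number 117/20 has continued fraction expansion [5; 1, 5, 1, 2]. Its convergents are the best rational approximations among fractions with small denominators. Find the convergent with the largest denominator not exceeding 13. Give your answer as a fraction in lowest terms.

a_0 = 5: 5/1  (≤ bound)
a_1 = 1: 6/1  (≤ bound)
a_2 = 5: 35/6  (≤ bound)
a_3 = 1: 41/7  (≤ bound)
a_4 = 2: 117/20  (> 13, stop)

41/7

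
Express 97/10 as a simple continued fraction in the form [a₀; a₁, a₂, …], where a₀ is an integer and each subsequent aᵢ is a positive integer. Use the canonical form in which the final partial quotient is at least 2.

[9; 1, 2, 3]

97 = 9·10 + 7, so a_0 = 9
10 = 1·7 + 3, so a_1 = 1
7 = 2·3 + 1, so a_2 = 2
3 = 3·1 + 0, so a_3 = 3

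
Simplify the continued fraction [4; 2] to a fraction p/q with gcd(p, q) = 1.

9/2

a_0 = 4: 4/1
a_1 = 2: 9/2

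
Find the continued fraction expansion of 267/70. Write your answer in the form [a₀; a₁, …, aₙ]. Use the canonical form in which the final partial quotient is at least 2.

Apply division with remainder until the remainder is 0:
267 = 3·70 + 57, so a_0 = 3
70 = 1·57 + 13, so a_1 = 1
57 = 4·13 + 5, so a_2 = 4
13 = 2·5 + 3, so a_3 = 2
5 = 1·3 + 2, so a_4 = 1
3 = 1·2 + 1, so a_5 = 1
2 = 2·1 + 0, so a_6 = 2

[3; 1, 4, 2, 1, 1, 2]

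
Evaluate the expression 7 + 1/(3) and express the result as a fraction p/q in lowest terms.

22/3

a_0 = 7: 7/1
a_1 = 3: 22/3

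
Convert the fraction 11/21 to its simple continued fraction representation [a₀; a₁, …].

[0; 1, 1, 10]

11 ÷ 21 → quotient 0, remainder 11
21 ÷ 11 → quotient 1, remainder 10
11 ÷ 10 → quotient 1, remainder 1
10 ÷ 1 → quotient 10, remainder 0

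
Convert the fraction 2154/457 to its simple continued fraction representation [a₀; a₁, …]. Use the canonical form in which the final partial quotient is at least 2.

[4; 1, 2, 2, 21, 3]

2154 ÷ 457 → quotient 4, remainder 326
457 ÷ 326 → quotient 1, remainder 131
326 ÷ 131 → quotient 2, remainder 64
131 ÷ 64 → quotient 2, remainder 3
64 ÷ 3 → quotient 21, remainder 1
3 ÷ 1 → quotient 3, remainder 0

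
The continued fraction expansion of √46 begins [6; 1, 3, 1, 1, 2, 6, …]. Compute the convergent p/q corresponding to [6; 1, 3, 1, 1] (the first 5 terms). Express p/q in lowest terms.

61/9

Collapse the nested fraction from the inside out:
Start with 1.
1 + 1/(1/1) = 1 + 1/1 = 2/1
3 + 1/(2/1) = 3 + 1/2 = 7/2
1 + 1/(7/2) = 1 + 2/7 = 9/7
6 + 1/(9/7) = 6 + 7/9 = 61/9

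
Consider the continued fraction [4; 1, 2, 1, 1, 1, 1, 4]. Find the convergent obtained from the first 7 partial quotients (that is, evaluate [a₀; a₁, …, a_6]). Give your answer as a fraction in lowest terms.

Start with 1.
1 + 1/(1/1) = 1 + 1/1 = 2/1
1 + 1/(2/1) = 1 + 1/2 = 3/2
1 + 1/(3/2) = 1 + 2/3 = 5/3
2 + 1/(5/3) = 2 + 3/5 = 13/5
1 + 1/(13/5) = 1 + 5/13 = 18/13
4 + 1/(18/13) = 4 + 13/18 = 85/18

85/18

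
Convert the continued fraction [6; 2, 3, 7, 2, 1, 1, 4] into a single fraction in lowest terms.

7949/1236

Use the convergent recurrence hₖ = aₖ·hₖ₋₁ + hₖ₋₂ (and likewise for the denominators kₖ):
a_0 = 6: 6/1
a_1 = 2: 13/2
a_2 = 3: 45/7
a_3 = 7: 328/51
a_4 = 2: 701/109
a_5 = 1: 1029/160
a_6 = 1: 1730/269
a_7 = 4: 7949/1236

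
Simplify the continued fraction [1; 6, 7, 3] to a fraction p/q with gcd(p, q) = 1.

157/135

Start with 3.
7 + 1/(3/1) = 7 + 1/3 = 22/3
6 + 1/(22/3) = 6 + 3/22 = 135/22
1 + 1/(135/22) = 1 + 22/135 = 157/135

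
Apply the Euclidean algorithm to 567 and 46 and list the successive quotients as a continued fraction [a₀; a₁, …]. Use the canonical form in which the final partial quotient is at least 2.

[12; 3, 15]

567 = 12·46 + 15, so a_0 = 12
46 = 3·15 + 1, so a_1 = 3
15 = 15·1 + 0, so a_2 = 15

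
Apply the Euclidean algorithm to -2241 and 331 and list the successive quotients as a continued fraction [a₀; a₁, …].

[-7; 4, 2, 1, 4, 2, 2]

-2241 = -7·331 + 76, so a_0 = -7
331 = 4·76 + 27, so a_1 = 4
76 = 2·27 + 22, so a_2 = 2
27 = 1·22 + 5, so a_3 = 1
22 = 4·5 + 2, so a_4 = 4
5 = 2·2 + 1, so a_5 = 2
2 = 2·1 + 0, so a_6 = 2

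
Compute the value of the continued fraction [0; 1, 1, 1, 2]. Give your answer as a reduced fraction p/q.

a_0 = 0: 0/1
a_1 = 1: 1/1
a_2 = 1: 1/2
a_3 = 1: 2/3
a_4 = 2: 5/8

5/8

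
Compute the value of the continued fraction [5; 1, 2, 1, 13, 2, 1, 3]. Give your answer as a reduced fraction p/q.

3568/621

Use the convergent recurrence hₖ = aₖ·hₖ₋₁ + hₖ₋₂ (and likewise for the denominators kₖ):
a_0 = 5: 5/1
a_1 = 1: 6/1
a_2 = 2: 17/3
a_3 = 1: 23/4
a_4 = 13: 316/55
a_5 = 2: 655/114
a_6 = 1: 971/169
a_7 = 3: 3568/621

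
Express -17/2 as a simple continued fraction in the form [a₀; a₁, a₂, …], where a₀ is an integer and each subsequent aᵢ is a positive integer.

[-9; 2]

-17 = -9·2 + 1, so a_0 = -9
2 = 2·1 + 0, so a_1 = 2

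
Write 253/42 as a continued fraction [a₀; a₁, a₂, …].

[6; 42]

253 ÷ 42 → quotient 6, remainder 1
42 ÷ 1 → quotient 42, remainder 0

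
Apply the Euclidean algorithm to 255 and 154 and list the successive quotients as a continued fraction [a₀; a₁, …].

Repeatedly divide and take the remainder:
255 = 1·154 + 101, so a_0 = 1
154 = 1·101 + 53, so a_1 = 1
101 = 1·53 + 48, so a_2 = 1
53 = 1·48 + 5, so a_3 = 1
48 = 9·5 + 3, so a_4 = 9
5 = 1·3 + 2, so a_5 = 1
3 = 1·2 + 1, so a_6 = 1
2 = 2·1 + 0, so a_7 = 2

[1; 1, 1, 1, 9, 1, 1, 2]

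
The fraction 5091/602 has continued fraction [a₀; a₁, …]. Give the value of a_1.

2

5091 = 8·602 + 275, so a_0 = 8
602 = 2·275 + 52, so a_1 = 2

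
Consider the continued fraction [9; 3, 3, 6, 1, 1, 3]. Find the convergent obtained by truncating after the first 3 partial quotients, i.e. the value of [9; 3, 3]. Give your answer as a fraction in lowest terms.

93/10

Start with 3.
3 + 1/(3/1) = 3 + 1/3 = 10/3
9 + 1/(10/3) = 9 + 3/10 = 93/10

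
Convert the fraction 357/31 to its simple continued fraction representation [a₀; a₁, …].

[11; 1, 1, 15]

⌊357/31⌋ = 11, remainder 16
⌊31/16⌋ = 1, remainder 15
⌊16/15⌋ = 1, remainder 1
⌊15/1⌋ = 15, remainder 0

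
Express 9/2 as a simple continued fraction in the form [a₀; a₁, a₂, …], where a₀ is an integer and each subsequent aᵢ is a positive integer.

[4; 2]

9 = 4·2 + 1, so a_0 = 4
2 = 2·1 + 0, so a_1 = 2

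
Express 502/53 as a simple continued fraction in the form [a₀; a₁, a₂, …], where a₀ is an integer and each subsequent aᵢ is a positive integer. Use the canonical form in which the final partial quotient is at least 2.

[9; 2, 8, 3]

502 = 9·53 + 25, so a_0 = 9
53 = 2·25 + 3, so a_1 = 2
25 = 8·3 + 1, so a_2 = 8
3 = 3·1 + 0, so a_3 = 3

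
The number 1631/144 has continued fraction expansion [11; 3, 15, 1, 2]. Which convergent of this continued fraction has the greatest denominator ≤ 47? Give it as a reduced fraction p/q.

521/46

a_0 = 11: 11/1  (≤ bound)
a_1 = 3: 34/3  (≤ bound)
a_2 = 15: 521/46  (≤ bound)
a_3 = 1: 555/49  (> 47, stop)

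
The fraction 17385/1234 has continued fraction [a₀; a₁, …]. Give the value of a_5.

3

Run the Euclidean algorithm, recording each quotient:
17385 ÷ 1234 → quotient 14, remainder 109
1234 ÷ 109 → quotient 11, remainder 35
109 ÷ 35 → quotient 3, remainder 4
35 ÷ 4 → quotient 8, remainder 3
4 ÷ 3 → quotient 1, remainder 1
3 ÷ 1 → quotient 3, remainder 0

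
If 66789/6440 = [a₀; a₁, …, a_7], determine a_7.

⌊66789/6440⌋ = 10, remainder 2389
⌊6440/2389⌋ = 2, remainder 1662
⌊2389/1662⌋ = 1, remainder 727
⌊1662/727⌋ = 2, remainder 208
⌊727/208⌋ = 3, remainder 103
⌊208/103⌋ = 2, remainder 2
⌊103/2⌋ = 51, remainder 1
⌊2/1⌋ = 2, remainder 0

2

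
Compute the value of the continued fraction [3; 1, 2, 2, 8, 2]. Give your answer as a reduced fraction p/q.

a_0 = 3: 3/1
a_1 = 1: 4/1
a_2 = 2: 11/3
a_3 = 2: 26/7
a_4 = 8: 219/59
a_5 = 2: 464/125

464/125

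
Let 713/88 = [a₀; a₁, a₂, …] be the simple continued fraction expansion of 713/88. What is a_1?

Repeatedly divide and take the remainder:
713 ÷ 88 → quotient 8, remainder 9
88 ÷ 9 → quotient 9, remainder 7

9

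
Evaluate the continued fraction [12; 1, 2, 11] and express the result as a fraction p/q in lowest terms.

431/34

a_0 = 12: 12/1
a_1 = 1: 13/1
a_2 = 2: 38/3
a_3 = 11: 431/34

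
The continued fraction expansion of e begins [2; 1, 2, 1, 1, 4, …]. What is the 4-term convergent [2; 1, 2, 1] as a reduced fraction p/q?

a_0 = 2: 2/1
a_1 = 1: 3/1
a_2 = 2: 8/3
a_3 = 1: 11/4

11/4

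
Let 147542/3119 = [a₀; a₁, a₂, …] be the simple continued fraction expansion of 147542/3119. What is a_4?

22

147542 ÷ 3119 → quotient 47, remainder 949
3119 ÷ 949 → quotient 3, remainder 272
949 ÷ 272 → quotient 3, remainder 133
272 ÷ 133 → quotient 2, remainder 6
133 ÷ 6 → quotient 22, remainder 1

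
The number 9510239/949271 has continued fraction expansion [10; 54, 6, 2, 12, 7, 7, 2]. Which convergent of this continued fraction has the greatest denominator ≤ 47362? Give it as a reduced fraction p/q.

a_0 = 10: 10/1  (≤ bound)
a_1 = 54: 541/54  (≤ bound)
a_2 = 6: 3256/325  (≤ bound)
a_3 = 2: 7053/704  (≤ bound)
a_4 = 12: 87892/8773  (≤ bound)
a_5 = 7: 622297/62115  (> 47362, stop)

87892/8773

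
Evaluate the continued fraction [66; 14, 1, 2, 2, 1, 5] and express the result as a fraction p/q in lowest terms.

Start with 5.
1 + 1/(5/1) = 1 + 1/5 = 6/5
2 + 1/(6/5) = 2 + 5/6 = 17/6
2 + 1/(17/6) = 2 + 6/17 = 40/17
1 + 1/(40/17) = 1 + 17/40 = 57/40
14 + 1/(57/40) = 14 + 40/57 = 838/57
66 + 1/(838/57) = 66 + 57/838 = 55365/838

55365/838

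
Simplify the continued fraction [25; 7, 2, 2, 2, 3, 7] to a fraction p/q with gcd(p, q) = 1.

Compute successive convergents:
a_0 = 25: 25/1
a_1 = 7: 176/7
a_2 = 2: 377/15
a_3 = 2: 930/37
a_4 = 2: 2237/89
a_5 = 3: 7641/304
a_6 = 7: 55724/2217

55724/2217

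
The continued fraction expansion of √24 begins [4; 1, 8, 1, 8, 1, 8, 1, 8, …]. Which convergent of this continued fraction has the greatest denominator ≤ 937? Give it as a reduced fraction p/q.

List convergents until the denominator exceeds the bound:
a_0 = 4: 4/1  (≤ bound)
a_1 = 1: 5/1  (≤ bound)
a_2 = 8: 44/9  (≤ bound)
a_3 = 1: 49/10  (≤ bound)
a_4 = 8: 436/89  (≤ bound)
a_5 = 1: 485/99  (≤ bound)
a_6 = 8: 4316/881  (≤ bound)
a_7 = 1: 4801/980  (> 937, stop)

4316/881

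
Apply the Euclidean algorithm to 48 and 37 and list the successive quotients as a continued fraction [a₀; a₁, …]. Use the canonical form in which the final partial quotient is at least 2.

[1; 3, 2, 1, 3]

Repeatedly divide and take the remainder:
48 = 1·37 + 11, so a_0 = 1
37 = 3·11 + 4, so a_1 = 3
11 = 2·4 + 3, so a_2 = 2
4 = 1·3 + 1, so a_3 = 1
3 = 3·1 + 0, so a_4 = 3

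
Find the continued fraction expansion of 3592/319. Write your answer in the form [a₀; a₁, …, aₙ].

[11; 3, 1, 5, 2, 1, 1, 2]

3592 = 11·319 + 83, so a_0 = 11
319 = 3·83 + 70, so a_1 = 3
83 = 1·70 + 13, so a_2 = 1
70 = 5·13 + 5, so a_3 = 5
13 = 2·5 + 3, so a_4 = 2
5 = 1·3 + 2, so a_5 = 1
3 = 1·2 + 1, so a_6 = 1
2 = 2·1 + 0, so a_7 = 2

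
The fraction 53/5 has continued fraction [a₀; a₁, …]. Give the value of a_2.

1

⌊53/5⌋ = 10, remainder 3
⌊5/3⌋ = 1, remainder 2
⌊3/2⌋ = 1, remainder 1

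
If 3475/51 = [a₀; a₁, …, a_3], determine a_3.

Run the Euclidean algorithm, recording each quotient:
3475 = 68·51 + 7, so a_0 = 68
51 = 7·7 + 2, so a_1 = 7
7 = 3·2 + 1, so a_2 = 3
2 = 2·1 + 0, so a_3 = 2

2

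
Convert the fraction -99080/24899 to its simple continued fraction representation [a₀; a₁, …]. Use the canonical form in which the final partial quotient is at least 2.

-99080 ÷ 24899 → quotient -4, remainder 516
24899 ÷ 516 → quotient 48, remainder 131
516 ÷ 131 → quotient 3, remainder 123
131 ÷ 123 → quotient 1, remainder 8
123 ÷ 8 → quotient 15, remainder 3
8 ÷ 3 → quotient 2, remainder 2
3 ÷ 2 → quotient 1, remainder 1
2 ÷ 1 → quotient 2, remainder 0

[-4; 48, 3, 1, 15, 2, 1, 2]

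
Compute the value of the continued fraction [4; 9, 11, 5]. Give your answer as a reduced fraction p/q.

2092/509

Compute successive convergents:
a_0 = 4: 4/1
a_1 = 9: 37/9
a_2 = 11: 411/100
a_3 = 5: 2092/509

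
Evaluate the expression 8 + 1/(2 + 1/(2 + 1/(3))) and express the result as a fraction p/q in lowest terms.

Collapse the nested fraction from the inside out:
Start with 3.
2 + 1/(3/1) = 2 + 1/3 = 7/3
2 + 1/(7/3) = 2 + 3/7 = 17/7
8 + 1/(17/7) = 8 + 7/17 = 143/17

143/17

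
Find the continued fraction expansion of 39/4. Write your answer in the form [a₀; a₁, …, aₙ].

[9; 1, 3]

39 = 9·4 + 3, so a_0 = 9
4 = 1·3 + 1, so a_1 = 1
3 = 3·1 + 0, so a_2 = 3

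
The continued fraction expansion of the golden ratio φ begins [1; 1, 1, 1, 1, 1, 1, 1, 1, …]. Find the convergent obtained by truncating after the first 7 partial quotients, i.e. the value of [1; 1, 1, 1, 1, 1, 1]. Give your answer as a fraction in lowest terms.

21/13

Collapse the nested fraction from the inside out:
Start with 1.
1 + 1/(1/1) = 1 + 1/1 = 2/1
1 + 1/(2/1) = 1 + 1/2 = 3/2
1 + 1/(3/2) = 1 + 2/3 = 5/3
1 + 1/(5/3) = 1 + 3/5 = 8/5
1 + 1/(8/5) = 1 + 5/8 = 13/8
1 + 1/(13/8) = 1 + 8/13 = 21/13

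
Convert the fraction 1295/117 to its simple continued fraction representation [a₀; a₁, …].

1295 ÷ 117 → quotient 11, remainder 8
117 ÷ 8 → quotient 14, remainder 5
8 ÷ 5 → quotient 1, remainder 3
5 ÷ 3 → quotient 1, remainder 2
3 ÷ 2 → quotient 1, remainder 1
2 ÷ 1 → quotient 2, remainder 0

[11; 14, 1, 1, 1, 2]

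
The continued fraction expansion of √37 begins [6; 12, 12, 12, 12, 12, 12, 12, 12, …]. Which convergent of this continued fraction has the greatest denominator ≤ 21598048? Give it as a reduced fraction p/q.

a_0 = 6: 6/1  (≤ bound)
a_1 = 12: 73/12  (≤ bound)
a_2 = 12: 882/145  (≤ bound)
a_3 = 12: 10657/1752  (≤ bound)
a_4 = 12: 128766/21169  (≤ bound)
a_5 = 12: 1555849/255780  (≤ bound)
a_6 = 12: 18798954/3090529  (≤ bound)
a_7 = 12: 227143297/37342128  (> 21598048, stop)

18798954/3090529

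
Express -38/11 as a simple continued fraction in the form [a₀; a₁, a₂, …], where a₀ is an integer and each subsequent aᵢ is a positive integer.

-38 ÷ 11 → quotient -4, remainder 6
11 ÷ 6 → quotient 1, remainder 5
6 ÷ 5 → quotient 1, remainder 1
5 ÷ 1 → quotient 5, remainder 0

[-4; 1, 1, 5]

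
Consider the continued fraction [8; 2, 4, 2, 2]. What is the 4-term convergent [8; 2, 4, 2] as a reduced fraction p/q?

Starting at the tail and folding back:
Start with 2.
4 + 1/(2/1) = 4 + 1/2 = 9/2
2 + 1/(9/2) = 2 + 2/9 = 20/9
8 + 1/(20/9) = 8 + 9/20 = 169/20

169/20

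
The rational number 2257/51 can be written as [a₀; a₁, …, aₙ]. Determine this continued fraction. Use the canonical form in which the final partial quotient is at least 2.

[44; 3, 1, 12]

2257 ÷ 51 → quotient 44, remainder 13
51 ÷ 13 → quotient 3, remainder 12
13 ÷ 12 → quotient 1, remainder 1
12 ÷ 1 → quotient 12, remainder 0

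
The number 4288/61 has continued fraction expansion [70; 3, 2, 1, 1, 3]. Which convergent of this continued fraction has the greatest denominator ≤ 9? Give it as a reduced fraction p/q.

492/7

a_0 = 70: 70/1  (≤ bound)
a_1 = 3: 211/3  (≤ bound)
a_2 = 2: 492/7  (≤ bound)
a_3 = 1: 703/10  (> 9, stop)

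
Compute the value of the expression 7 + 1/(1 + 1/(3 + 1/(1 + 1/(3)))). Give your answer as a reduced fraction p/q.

Start with 3.
1 + 1/(3/1) = 1 + 1/3 = 4/3
3 + 1/(4/3) = 3 + 3/4 = 15/4
1 + 1/(15/4) = 1 + 4/15 = 19/15
7 + 1/(19/15) = 7 + 15/19 = 148/19

148/19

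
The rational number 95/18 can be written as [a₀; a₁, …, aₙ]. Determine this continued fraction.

[5; 3, 1, 1, 2]

Apply division with remainder until the remainder is 0:
⌊95/18⌋ = 5, remainder 5
⌊18/5⌋ = 3, remainder 3
⌊5/3⌋ = 1, remainder 2
⌊3/2⌋ = 1, remainder 1
⌊2/1⌋ = 2, remainder 0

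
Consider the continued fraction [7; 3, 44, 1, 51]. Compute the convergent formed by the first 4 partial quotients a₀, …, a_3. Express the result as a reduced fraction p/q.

997/136

Use the convergent recurrence hₖ = aₖ·hₖ₋₁ + hₖ₋₂ (and likewise for the denominators kₖ):
a_0 = 7: 7/1
a_1 = 3: 22/3
a_2 = 44: 975/133
a_3 = 1: 997/136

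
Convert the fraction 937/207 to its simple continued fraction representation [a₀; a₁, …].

[4; 1, 1, 8, 1, 10]

Repeatedly divide and take the remainder:
937 = 4·207 + 109, so a_0 = 4
207 = 1·109 + 98, so a_1 = 1
109 = 1·98 + 11, so a_2 = 1
98 = 8·11 + 10, so a_3 = 8
11 = 1·10 + 1, so a_4 = 1
10 = 10·1 + 0, so a_5 = 10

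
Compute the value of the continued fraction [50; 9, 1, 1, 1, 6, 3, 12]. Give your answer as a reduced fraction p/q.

Start with 12.
3 + 1/(12/1) = 3 + 1/12 = 37/12
6 + 1/(37/12) = 6 + 12/37 = 234/37
1 + 1/(234/37) = 1 + 37/234 = 271/234
1 + 1/(271/234) = 1 + 234/271 = 505/271
1 + 1/(505/271) = 1 + 271/505 = 776/505
9 + 1/(776/505) = 9 + 505/776 = 7489/776
50 + 1/(7489/776) = 50 + 776/7489 = 375226/7489

375226/7489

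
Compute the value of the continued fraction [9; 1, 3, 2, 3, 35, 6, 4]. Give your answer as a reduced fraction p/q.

268537/27474

Build up convergents one term at a time:
a_0 = 9: 9/1
a_1 = 1: 10/1
a_2 = 3: 39/4
a_3 = 2: 88/9
a_4 = 3: 303/31
a_5 = 35: 10693/1094
a_6 = 6: 64461/6595
a_7 = 4: 268537/27474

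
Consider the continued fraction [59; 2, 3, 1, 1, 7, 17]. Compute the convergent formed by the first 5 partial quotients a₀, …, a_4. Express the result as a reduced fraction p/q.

951/16

a_0 = 59: 59/1
a_1 = 2: 119/2
a_2 = 3: 416/7
a_3 = 1: 535/9
a_4 = 1: 951/16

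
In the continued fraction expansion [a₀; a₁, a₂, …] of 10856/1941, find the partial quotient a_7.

⌊10856/1941⌋ = 5, remainder 1151
⌊1941/1151⌋ = 1, remainder 790
⌊1151/790⌋ = 1, remainder 361
⌊790/361⌋ = 2, remainder 68
⌊361/68⌋ = 5, remainder 21
⌊68/21⌋ = 3, remainder 5
⌊21/5⌋ = 4, remainder 1
⌊5/1⌋ = 5, remainder 0

5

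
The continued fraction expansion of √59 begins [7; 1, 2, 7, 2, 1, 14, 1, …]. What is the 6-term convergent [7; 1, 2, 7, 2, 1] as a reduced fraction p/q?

530/69

Start with 1.
2 + 1/(1/1) = 2 + 1/1 = 3/1
7 + 1/(3/1) = 7 + 1/3 = 22/3
2 + 1/(22/3) = 2 + 3/22 = 47/22
1 + 1/(47/22) = 1 + 22/47 = 69/47
7 + 1/(69/47) = 7 + 47/69 = 530/69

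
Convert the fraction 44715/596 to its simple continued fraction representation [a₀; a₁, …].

44715 ÷ 596 → quotient 75, remainder 15
596 ÷ 15 → quotient 39, remainder 11
15 ÷ 11 → quotient 1, remainder 4
11 ÷ 4 → quotient 2, remainder 3
4 ÷ 3 → quotient 1, remainder 1
3 ÷ 1 → quotient 3, remainder 0

[75; 39, 1, 2, 1, 3]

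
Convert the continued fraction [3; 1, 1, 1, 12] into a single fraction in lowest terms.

139/38

a_0 = 3: 3/1
a_1 = 1: 4/1
a_2 = 1: 7/2
a_3 = 1: 11/3
a_4 = 12: 139/38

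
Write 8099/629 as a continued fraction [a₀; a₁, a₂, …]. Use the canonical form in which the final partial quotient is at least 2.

Repeatedly divide and take the remainder:
8099 ÷ 629 → quotient 12, remainder 551
629 ÷ 551 → quotient 1, remainder 78
551 ÷ 78 → quotient 7, remainder 5
78 ÷ 5 → quotient 15, remainder 3
5 ÷ 3 → quotient 1, remainder 2
3 ÷ 2 → quotient 1, remainder 1
2 ÷ 1 → quotient 2, remainder 0

[12; 1, 7, 15, 1, 1, 2]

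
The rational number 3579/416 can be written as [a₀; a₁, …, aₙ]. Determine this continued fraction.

⌊3579/416⌋ = 8, remainder 251
⌊416/251⌋ = 1, remainder 165
⌊251/165⌋ = 1, remainder 86
⌊165/86⌋ = 1, remainder 79
⌊86/79⌋ = 1, remainder 7
⌊79/7⌋ = 11, remainder 2
⌊7/2⌋ = 3, remainder 1
⌊2/1⌋ = 2, remainder 0

[8; 1, 1, 1, 1, 11, 3, 2]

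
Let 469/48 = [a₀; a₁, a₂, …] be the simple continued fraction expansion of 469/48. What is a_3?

2

469 = 9·48 + 37, so a_0 = 9
48 = 1·37 + 11, so a_1 = 1
37 = 3·11 + 4, so a_2 = 3
11 = 2·4 + 3, so a_3 = 2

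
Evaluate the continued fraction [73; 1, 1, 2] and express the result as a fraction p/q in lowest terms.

368/5

Start with 2.
1 + 1/(2/1) = 1 + 1/2 = 3/2
1 + 1/(3/2) = 1 + 2/3 = 5/3
73 + 1/(5/3) = 73 + 3/5 = 368/5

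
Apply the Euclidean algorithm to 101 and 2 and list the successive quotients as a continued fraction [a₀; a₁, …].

[50; 2]

101 = 50·2 + 1, so a_0 = 50
2 = 2·1 + 0, so a_1 = 2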